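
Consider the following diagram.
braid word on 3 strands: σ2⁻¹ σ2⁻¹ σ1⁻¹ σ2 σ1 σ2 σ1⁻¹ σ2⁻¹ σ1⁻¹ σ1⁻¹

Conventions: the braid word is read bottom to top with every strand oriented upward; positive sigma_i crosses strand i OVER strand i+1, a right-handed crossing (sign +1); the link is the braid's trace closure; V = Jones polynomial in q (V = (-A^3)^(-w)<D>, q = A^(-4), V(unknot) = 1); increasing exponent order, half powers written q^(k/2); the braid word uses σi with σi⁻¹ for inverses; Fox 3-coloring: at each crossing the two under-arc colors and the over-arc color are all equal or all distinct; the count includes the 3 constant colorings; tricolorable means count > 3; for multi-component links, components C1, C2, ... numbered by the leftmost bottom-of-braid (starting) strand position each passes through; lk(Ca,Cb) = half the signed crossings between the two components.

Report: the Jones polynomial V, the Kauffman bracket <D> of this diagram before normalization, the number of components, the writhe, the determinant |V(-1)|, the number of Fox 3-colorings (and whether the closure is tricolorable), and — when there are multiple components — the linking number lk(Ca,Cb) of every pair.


Jones polynomial: V(q) = q^-5 + 2q^-3 + q^-1
<D> = A^-8 + 2 + A^8; writhe -4
components 3, writhe -4 (10 crossings)
linking number lk(C1,C2) = -1
lk(C1,C3): 0
lk(C2,C3) = -1
3-colorings: 3 of 3^10, det 4 — not tricolorable
note: |V(-1)| = 4: so not tricolorable, since 3 does not divide 4


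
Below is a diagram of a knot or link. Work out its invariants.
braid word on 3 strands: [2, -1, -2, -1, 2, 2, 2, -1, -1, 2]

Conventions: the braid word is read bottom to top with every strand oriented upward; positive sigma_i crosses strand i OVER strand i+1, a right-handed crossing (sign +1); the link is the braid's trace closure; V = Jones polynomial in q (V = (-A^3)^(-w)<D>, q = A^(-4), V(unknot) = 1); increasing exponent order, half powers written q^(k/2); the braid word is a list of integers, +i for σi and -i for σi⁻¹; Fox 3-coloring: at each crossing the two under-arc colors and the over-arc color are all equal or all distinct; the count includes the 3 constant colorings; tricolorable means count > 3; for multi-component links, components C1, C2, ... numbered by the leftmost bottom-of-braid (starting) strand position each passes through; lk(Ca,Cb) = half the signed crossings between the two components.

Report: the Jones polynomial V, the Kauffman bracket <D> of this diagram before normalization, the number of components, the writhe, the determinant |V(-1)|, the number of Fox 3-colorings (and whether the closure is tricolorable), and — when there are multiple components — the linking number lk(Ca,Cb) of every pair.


Jones polynomial: V(q) = -q^-3 + 2q^-2 - 2q^-1 + 3 - 2q + 2q^2 - q^3
<D> = -A^-12 + 2A^-8 - 2A^-4 + 3 - 2A^4 + 2A^8 - A^12; writhe 0
components 1, writhe 0 (10 crossings)
3-colorings: 3 of 3^10, det 13 — not tricolorable
note: w = 0 shifts under R1 moves; the (-A^3)^(0) factor cancels that in V


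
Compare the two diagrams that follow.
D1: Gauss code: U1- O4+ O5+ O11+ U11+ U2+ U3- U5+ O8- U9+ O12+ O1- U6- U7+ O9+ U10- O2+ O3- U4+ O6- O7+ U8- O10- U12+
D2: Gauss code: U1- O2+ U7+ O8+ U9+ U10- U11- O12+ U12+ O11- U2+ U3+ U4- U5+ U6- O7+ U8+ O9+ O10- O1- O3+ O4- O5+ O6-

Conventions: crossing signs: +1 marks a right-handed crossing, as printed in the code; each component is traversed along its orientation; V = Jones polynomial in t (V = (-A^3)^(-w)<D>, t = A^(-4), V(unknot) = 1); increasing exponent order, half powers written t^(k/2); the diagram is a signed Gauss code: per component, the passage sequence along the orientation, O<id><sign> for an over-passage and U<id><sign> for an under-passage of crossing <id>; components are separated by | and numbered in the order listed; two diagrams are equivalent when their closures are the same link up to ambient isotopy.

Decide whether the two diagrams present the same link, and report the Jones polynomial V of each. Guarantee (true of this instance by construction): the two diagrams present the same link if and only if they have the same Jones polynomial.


equivalent: no
D1 (bracket A^6; 12 crossings at w = +2): V = 1
D2 (bracket -A^-10 + A^-6 + A^2; 12 crossings at w = +2): V = t + t^3 - t^4
key observation: 2 classes among 2 diagrams; unequal V(t) rules out equality


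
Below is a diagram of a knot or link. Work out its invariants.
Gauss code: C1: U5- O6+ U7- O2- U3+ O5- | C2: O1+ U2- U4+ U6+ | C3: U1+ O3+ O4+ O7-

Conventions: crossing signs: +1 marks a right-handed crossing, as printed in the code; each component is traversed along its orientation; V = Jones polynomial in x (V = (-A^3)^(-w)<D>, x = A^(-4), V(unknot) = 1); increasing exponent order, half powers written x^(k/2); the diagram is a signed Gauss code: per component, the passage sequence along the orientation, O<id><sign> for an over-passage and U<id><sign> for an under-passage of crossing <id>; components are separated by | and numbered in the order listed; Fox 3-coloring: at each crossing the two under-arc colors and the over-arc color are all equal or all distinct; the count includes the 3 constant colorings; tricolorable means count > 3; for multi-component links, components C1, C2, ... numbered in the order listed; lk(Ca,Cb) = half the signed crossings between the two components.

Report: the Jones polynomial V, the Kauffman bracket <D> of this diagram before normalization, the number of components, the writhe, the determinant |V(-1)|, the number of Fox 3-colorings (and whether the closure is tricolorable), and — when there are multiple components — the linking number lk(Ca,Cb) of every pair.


Jones polynomial: V(x) = 1 + x + x^2 + x^3
<D> = -A^-9 - A^-5 - A^-1 - A^3; writhe +1
components 3, writhe +1 (7 crossings)
linking number lk(C1,C2) = 0
lk(C1,C3): 0
lk(C2,C3) = +1
3-colorings: 9 of 3^7, det 0 — tricolorable
note: the span of V is 3, within the link bound 7 + 3 - 1


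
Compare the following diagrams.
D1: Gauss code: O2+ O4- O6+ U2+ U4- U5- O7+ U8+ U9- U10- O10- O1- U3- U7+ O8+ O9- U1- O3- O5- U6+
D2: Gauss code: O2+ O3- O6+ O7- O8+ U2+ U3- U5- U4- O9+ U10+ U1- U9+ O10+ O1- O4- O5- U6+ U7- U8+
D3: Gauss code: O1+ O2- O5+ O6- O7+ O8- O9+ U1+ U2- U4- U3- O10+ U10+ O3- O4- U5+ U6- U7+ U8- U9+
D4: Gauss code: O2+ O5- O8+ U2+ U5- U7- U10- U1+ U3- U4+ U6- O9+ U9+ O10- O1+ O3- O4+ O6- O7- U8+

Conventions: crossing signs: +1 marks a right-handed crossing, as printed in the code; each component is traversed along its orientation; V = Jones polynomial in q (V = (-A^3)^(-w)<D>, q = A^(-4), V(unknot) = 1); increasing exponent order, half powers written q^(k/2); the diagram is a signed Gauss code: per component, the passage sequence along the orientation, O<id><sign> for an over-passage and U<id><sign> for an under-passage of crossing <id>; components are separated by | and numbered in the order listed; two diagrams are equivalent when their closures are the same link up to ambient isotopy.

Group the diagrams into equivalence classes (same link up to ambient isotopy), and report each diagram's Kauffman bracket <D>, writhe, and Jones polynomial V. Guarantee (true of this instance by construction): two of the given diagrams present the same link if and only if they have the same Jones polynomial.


equivalence classes: {D1, D2, D3, D4}
D1 (bracket A^-6; 10 crossings at w = -2): V = 1
D2 (bracket 1; 10 crossings at w = 0): V = 1
D3 (bracket 1; 10 crossings at w = 0): V = 1
V(D4) = 1  (w 0, c 10, <D> = 1)
key observation: one V(q) for all 4 diagrams — one class (guaranteed)


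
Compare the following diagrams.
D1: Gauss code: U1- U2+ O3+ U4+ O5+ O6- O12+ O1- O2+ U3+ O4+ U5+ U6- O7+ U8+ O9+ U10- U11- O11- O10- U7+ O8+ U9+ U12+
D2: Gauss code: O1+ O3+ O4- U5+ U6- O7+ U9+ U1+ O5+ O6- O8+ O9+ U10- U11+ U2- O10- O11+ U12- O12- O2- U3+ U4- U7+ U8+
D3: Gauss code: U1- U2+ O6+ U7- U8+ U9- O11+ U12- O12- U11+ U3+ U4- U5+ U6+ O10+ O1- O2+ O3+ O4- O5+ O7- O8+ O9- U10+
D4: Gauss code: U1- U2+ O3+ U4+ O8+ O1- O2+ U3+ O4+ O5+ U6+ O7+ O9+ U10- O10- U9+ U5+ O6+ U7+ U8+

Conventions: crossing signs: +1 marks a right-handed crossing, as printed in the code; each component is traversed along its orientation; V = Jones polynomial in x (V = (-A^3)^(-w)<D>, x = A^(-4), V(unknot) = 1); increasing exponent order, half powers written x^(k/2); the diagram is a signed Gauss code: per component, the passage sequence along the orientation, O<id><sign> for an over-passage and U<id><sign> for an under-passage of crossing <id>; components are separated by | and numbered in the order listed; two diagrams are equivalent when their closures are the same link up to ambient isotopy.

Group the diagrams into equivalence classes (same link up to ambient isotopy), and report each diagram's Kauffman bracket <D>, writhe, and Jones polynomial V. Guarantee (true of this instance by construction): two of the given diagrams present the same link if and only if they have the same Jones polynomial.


grouping into links: {D1, D4} | {D2} | {D3}
V(D1) = x^2 + 2x^4 - 2x^5 + x^6 - 2x^7 + x^8  (w +4, c 12, <D> = A^-20 - 2A^-16 + A^-12 - 2A^-8 + 2A^-4 + A^4)
D2 (bracket -A^-10 + A^-6 + A^2; 12 crossings at w = +2): V = x + x^3 - x^4
V(D3) = 1  [12 crossings, <D> = A^6, w = +2]
V(D4) = x^2 + 2x^4 - 2x^5 + x^6 - 2x^7 + x^8  [10 crossings, <D> = A^-14 - 2A^-10 + A^-6 - 2A^-2 + 2A^2 + A^10, w = +6]
why: 3 values of V(x) split the 4 diagrams


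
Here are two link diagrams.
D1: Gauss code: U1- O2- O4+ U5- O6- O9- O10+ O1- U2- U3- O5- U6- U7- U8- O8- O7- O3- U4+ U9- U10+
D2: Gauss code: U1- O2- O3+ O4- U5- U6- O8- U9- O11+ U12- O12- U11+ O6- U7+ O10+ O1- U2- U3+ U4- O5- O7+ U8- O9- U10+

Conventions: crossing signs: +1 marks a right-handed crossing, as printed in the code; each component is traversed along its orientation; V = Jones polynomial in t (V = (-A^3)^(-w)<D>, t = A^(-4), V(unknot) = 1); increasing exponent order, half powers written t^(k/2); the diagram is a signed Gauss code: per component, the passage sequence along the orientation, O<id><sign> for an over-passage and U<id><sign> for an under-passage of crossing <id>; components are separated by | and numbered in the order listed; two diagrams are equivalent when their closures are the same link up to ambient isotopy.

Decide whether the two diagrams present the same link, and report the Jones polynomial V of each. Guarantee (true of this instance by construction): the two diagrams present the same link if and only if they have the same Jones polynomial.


equivalent: yes
D1 (bracket A^-14 - A^-10 + 2A^-6 - A^-2 + A^2 - A^6; 10 crossings at w = -6): V = -t^-6 + t^-5 - t^-4 + 2t^-3 - t^-2 + t^-1
V(D2) = -t^-6 + t^-5 - t^-4 + 2t^-3 - t^-2 + t^-1  (w -4, c 12, <D> = A^-8 - A^-4 + 2 - A^4 + A^8 - A^12)
key observation: one V(t) for all 2 diagrams — one class (guaranteed)


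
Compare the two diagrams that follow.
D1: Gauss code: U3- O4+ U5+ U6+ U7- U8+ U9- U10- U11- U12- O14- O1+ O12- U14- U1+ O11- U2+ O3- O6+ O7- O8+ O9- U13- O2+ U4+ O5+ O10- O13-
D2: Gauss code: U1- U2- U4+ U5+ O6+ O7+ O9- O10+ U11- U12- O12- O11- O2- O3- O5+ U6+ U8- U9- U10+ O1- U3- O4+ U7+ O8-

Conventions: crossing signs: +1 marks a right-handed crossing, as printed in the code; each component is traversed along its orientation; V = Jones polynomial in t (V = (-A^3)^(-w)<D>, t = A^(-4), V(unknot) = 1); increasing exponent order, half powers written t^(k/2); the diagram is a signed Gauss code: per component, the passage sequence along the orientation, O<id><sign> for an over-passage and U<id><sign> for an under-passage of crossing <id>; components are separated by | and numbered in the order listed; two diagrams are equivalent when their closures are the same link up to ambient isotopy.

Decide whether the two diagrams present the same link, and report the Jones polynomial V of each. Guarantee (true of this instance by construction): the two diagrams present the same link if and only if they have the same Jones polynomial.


equivalent: no
D1 (bracket A^-14 - A^-10 + A^-6 - A^-2 + A^2; 14 crossings at w = -2): V = t^-2 - t^-1 + 1 - t + t^2
D2 (bracket A^-6; 12 crossings at w = -2): V = 1
key observation: 2 values of V(t) split the 2 diagrams


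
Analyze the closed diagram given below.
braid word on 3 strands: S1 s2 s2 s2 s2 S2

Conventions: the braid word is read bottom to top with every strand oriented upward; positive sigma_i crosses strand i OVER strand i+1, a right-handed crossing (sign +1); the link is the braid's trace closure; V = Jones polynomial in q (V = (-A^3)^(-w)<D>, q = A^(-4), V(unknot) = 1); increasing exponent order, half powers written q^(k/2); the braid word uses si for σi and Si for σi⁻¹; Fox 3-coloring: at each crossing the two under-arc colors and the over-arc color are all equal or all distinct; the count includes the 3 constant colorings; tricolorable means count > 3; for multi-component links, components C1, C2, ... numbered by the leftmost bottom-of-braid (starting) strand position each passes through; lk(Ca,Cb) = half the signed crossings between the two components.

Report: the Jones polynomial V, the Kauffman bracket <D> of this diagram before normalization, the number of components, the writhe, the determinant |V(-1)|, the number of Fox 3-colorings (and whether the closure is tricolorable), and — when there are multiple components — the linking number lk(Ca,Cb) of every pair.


V = q + q^3 - q^4
<D> = -A^-10 + A^-6 + A^2 (w = +2)
1 component over 6 crossings, w = +2
9 Fox colorings among 3^6, |V(-1)| = 3: tricolorable
why: |V(-1)| = 3: so tricolorable, since 3 divides 3


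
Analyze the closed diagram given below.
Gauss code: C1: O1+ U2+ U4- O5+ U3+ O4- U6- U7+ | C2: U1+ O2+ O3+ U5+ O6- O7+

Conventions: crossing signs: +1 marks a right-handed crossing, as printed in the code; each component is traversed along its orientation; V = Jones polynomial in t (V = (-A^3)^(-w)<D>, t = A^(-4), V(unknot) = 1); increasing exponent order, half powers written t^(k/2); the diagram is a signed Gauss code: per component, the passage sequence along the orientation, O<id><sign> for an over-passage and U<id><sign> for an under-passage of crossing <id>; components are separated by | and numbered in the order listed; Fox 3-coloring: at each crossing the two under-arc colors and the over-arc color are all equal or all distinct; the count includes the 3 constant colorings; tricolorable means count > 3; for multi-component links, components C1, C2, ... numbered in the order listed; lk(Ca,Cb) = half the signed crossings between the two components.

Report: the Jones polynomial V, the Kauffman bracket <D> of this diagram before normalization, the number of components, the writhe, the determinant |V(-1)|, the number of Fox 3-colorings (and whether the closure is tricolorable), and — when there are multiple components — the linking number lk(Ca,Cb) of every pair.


V = -t^(1/2) + t^(3/2) - t^(5/2) - t^(9/2)
<D> = A^-9 + A^-1 - A^3 + A^7 (w = +3)
2 components over 7 crossings, w = +3
lk(C1,C2): +2
3 Fox colorings among 3^7, |V(-1)| = 4: not tricolorable
why: |V(-1)| = 4: so not tricolorable, since 3 does not divide 4


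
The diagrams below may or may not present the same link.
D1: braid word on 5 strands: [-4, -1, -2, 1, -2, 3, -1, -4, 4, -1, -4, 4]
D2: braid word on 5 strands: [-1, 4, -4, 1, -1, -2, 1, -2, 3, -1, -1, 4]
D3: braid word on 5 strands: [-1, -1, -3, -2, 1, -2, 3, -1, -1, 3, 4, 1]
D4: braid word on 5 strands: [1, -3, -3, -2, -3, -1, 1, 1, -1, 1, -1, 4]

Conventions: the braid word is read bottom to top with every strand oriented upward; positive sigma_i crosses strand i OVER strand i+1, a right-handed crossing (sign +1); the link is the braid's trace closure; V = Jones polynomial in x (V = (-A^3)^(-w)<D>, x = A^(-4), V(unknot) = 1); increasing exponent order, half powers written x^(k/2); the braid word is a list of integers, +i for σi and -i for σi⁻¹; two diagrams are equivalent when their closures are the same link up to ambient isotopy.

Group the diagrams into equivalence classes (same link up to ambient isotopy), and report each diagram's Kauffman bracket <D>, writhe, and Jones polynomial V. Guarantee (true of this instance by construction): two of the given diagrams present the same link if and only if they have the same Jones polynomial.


grouping into links: {D1, D2, D3} | {D4}
V(D1) = -x^-6 + x^-5 - x^-4 + 2x^-3 - x^-2 + x^-1  (w -4, c 12, <D> = A^-8 - A^-4 + 2 - A^4 + A^8 - A^12)
D2 (bracket A^-2 - A^2 + 2A^6 - A^10 + A^14 - A^18; 12 crossings at w = -2): V = -x^-6 + x^-5 - x^-4 + 2x^-3 - x^-2 + x^-1
V(D3) = -x^-6 + x^-5 - x^-4 + 2x^-3 - x^-2 + x^-1  [12 crossings, <D> = A^-2 - A^2 + 2A^6 - A^10 + A^14 - A^18, w = -2]
V(D4) = -x^-4 + x^-3 + x^-1  [12 crossings, <D> = A^-2 + A^6 - A^10, w = -2]
why: 2 classes among 4 diagrams; unequal V(x) rules out equality


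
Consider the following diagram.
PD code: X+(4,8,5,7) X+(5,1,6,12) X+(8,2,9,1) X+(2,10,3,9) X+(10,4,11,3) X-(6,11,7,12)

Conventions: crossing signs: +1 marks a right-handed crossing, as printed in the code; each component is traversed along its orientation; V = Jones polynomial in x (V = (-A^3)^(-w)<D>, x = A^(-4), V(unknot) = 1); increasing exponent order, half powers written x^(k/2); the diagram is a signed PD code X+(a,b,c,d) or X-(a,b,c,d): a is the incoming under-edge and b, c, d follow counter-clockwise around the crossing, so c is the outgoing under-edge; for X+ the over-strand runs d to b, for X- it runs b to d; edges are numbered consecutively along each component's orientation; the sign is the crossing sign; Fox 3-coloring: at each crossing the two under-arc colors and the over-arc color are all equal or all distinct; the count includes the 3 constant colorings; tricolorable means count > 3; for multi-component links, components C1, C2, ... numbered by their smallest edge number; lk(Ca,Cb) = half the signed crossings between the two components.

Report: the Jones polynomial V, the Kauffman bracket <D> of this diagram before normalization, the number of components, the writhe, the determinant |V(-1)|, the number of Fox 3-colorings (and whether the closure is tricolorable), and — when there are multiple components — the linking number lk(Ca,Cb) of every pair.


V(x) = x + x^3 - x^4
bracket: -A^-4 + 1 + A^8, w = +4
1 component, writhe +4, over 6 crossings
det 3, colorings 9 of 3^6 — tricolorable
observation: V spans 3 powers of x: at least 3 crossings in any diagram


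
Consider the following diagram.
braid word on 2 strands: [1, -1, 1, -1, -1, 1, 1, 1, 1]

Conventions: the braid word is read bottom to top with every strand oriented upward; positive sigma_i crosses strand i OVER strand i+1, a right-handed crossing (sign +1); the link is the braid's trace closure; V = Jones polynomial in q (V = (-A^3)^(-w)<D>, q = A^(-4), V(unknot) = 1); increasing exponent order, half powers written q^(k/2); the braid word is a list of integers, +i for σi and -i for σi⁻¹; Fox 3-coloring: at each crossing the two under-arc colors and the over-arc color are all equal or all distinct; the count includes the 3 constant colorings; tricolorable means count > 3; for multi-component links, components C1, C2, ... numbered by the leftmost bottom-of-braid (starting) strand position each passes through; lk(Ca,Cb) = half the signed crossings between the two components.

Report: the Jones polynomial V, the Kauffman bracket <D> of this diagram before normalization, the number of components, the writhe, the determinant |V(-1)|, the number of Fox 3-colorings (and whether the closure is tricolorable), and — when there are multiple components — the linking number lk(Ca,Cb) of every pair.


V(q) = q + q^3 - q^4
bracket: A^-7 - A^-3 - A^5, w = +3
1 component, writhe +3, over 9 crossings
det 3, colorings 9 of 3^9 — tricolorable
observation: w = +3 shifts under R1 moves; the (-A^3)^(-3) factor cancels that in V


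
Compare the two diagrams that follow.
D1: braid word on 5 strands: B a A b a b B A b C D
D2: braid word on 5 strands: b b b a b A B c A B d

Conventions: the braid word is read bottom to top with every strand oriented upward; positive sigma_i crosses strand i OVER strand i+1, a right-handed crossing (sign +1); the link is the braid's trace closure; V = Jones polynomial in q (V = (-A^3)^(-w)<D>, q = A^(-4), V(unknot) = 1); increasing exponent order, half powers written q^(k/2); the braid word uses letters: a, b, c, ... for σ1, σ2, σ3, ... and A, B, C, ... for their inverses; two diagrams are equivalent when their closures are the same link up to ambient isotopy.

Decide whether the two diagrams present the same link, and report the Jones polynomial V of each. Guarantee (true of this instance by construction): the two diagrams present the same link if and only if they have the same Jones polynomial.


equivalent: yes
D1 (bracket A^-5 + A^-1; 11 crossings at w = -1): V = -q^(-1/2) - q^(1/2)
V(D2) = -q^(-1/2) - q^(1/2)  [11 crossings, <D> = A^7 + A^11, w = +3]
observation: all 2 diagrams share one V(q), hence one class


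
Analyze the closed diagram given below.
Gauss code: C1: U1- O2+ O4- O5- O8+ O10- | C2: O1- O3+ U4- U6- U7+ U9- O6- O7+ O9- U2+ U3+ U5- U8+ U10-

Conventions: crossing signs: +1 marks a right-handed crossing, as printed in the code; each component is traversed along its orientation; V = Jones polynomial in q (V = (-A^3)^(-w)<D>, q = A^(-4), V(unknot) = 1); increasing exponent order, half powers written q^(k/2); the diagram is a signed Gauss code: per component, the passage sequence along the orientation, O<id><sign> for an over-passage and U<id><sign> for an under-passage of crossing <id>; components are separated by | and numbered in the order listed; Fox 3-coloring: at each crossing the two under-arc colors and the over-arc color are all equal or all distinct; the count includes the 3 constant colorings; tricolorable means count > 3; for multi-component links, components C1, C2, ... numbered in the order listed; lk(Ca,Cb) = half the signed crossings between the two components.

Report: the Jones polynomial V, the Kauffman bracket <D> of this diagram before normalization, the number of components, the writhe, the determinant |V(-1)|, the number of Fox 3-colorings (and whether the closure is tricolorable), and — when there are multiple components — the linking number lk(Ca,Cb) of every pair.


V(q) = -q^(-5/2) - q^(-1/2)
bracket: -A^-4 - A^4, w = -2
2 components, writhe -2, over 10 crossings
lk(C1,C2) = -1
det 2, colorings 3 of 3^10 — not tricolorable
observation: |V(-1)| = 2: so not tricolorable, since 3 does not divide 2


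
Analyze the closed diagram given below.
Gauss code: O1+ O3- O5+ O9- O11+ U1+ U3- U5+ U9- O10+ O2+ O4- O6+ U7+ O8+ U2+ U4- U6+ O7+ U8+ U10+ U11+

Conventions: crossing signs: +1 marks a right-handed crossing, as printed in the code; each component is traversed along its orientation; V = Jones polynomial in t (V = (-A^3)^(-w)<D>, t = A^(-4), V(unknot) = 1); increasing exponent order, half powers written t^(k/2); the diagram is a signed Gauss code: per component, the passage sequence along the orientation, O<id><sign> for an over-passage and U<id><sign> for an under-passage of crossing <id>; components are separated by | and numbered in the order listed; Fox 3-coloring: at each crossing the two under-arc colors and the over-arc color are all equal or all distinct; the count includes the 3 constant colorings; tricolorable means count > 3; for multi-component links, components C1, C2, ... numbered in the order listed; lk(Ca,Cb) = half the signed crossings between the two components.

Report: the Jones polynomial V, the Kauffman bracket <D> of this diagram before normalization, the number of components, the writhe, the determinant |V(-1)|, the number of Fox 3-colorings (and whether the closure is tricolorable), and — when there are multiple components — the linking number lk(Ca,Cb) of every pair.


V = t + t^3 - t^4
<D> = A^-1 - A^3 - A^11 (w = +5)
1 component over 11 crossings, w = +5
9 Fox colorings among 3^11, |V(-1)| = 3: tricolorable
why: w = +5 shifts under R1 moves; the (-A^3)^(-5) factor cancels that in V


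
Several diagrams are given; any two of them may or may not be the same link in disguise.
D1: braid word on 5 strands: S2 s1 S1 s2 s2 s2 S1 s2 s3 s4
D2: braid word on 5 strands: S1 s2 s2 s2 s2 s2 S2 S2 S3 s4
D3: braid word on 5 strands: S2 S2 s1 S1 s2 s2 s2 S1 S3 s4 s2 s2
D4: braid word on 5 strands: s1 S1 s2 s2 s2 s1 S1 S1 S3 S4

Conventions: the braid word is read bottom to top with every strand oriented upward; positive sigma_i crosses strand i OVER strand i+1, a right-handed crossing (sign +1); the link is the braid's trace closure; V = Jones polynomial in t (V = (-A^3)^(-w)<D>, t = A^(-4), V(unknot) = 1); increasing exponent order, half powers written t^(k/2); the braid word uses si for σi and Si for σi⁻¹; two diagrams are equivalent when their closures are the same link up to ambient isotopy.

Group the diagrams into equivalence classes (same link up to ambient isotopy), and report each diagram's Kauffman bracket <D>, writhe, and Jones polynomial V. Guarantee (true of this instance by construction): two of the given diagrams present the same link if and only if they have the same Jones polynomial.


classes: {D1, D2, D3, D4}
V(D1) = t + t^3 - t^4  [10 crossings, <D> = -A^-4 + 1 + A^8, w = +4]
V(D2) = t + t^3 - t^4  [10 crossings, <D> = -A^-10 + A^-6 + A^2, w = +2]
D3 (bracket -A^-10 + A^-6 + A^2; 12 crossings at w = +2): V = t + t^3 - t^4
D4 (bracket -A^-16 + A^-12 + A^-4; 10 crossings at w = 0): V = t + t^3 - t^4
insight: one V(t) for all 4 diagrams — one class (guaranteed)


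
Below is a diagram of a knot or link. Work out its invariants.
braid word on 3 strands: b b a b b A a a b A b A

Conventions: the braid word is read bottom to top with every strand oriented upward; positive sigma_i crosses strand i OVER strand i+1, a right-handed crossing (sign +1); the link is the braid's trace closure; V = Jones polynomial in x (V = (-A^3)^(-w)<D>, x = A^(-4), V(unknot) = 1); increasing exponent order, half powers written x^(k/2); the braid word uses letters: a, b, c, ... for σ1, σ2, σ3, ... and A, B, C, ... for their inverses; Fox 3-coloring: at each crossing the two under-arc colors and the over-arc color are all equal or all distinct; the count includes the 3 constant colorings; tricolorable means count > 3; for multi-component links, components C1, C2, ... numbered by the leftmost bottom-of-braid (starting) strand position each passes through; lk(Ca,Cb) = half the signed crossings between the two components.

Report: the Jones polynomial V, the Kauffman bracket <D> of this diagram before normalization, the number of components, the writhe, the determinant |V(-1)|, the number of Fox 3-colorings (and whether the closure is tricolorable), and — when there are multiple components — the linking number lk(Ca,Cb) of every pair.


Jones polynomial: V(x) = x^2 + 2x^4 - 2x^5 + x^6 - 2x^7 + x^8
<D> = A^-14 - 2A^-10 + A^-6 - 2A^-2 + 2A^2 + A^10; writhe +6
components 1, writhe +6 (12 crossings)
3-colorings: 27 of 3^12, det 9 — tricolorable
note: |V(-1)| = 9: so tricolorable, since 3 divides 9


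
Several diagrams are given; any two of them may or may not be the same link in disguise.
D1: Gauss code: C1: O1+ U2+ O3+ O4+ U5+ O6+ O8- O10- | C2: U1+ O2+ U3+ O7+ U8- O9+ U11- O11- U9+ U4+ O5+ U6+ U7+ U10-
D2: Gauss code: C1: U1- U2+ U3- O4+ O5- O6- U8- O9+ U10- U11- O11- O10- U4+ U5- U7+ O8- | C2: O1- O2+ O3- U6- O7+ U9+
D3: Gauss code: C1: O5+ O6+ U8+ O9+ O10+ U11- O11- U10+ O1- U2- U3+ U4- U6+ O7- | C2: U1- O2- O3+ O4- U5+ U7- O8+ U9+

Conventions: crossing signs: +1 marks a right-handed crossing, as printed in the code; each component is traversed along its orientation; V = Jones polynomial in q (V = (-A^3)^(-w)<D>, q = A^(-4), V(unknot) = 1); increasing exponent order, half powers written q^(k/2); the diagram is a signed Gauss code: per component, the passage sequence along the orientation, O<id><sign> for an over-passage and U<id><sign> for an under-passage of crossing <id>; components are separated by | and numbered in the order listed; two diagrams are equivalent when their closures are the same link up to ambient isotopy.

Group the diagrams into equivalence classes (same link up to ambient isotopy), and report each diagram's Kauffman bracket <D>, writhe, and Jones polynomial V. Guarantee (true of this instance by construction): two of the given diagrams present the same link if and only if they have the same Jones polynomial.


equivalence classes: {D1} | {D2} | {D3}
D1 (bracket A^-15 - 2A^-11 + 2A^-7 - 2A^-3 + 3A - A^5 + A^9; 11 crossings at w = +5): V = -q^(3/2) + q^(5/2) - 3q^(7/2) + 2q^(9/2) - 2q^(11/2) + 2q^(13/2) - q^(15/2)
V(D2) = q^(-7/2) - 2q^(-5/2) + q^(-3/2) - 2q^(-1/2) + q^(1/2) - q^(3/2)  (w -3, c 11, <D> = A^-15 - A^-11 + 2A^-7 - A^-3 + 2A - A^5)
D3 (bracket A + A^5; 11 crossings at w = +1): V = -q^(-1/2) - q^(1/2)
key observation: 3 values of V(q) split the 3 diagrams


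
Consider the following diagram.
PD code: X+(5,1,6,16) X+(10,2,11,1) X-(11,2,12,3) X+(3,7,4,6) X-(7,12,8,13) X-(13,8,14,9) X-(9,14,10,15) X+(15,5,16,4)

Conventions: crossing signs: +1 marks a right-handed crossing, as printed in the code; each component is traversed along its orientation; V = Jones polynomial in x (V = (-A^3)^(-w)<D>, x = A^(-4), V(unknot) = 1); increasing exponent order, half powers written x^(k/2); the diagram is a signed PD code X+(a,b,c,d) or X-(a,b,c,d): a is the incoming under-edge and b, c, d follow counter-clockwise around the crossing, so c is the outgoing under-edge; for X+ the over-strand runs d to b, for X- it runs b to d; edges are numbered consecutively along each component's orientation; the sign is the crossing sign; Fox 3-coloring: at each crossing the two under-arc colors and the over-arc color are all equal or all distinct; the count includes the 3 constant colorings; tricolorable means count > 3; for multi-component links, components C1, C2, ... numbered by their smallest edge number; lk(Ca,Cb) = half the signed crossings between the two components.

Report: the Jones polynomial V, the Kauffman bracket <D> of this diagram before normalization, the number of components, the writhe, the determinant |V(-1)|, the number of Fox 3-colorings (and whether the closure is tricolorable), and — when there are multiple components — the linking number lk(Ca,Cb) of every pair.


Jones polynomial: V(x) = -x^-3 + x^-2 - x^-1 + 3 - x + x^2 - x^3
<D> = -A^-12 + A^-8 - A^-4 + 3 - A^4 + A^8 - A^12; writhe 0
components 1, writhe 0 (8 crossings)
3-colorings: 27 of 3^8, det 9 — tricolorable
note: V is palindromic (span 6, det 9): x -> 1/x fixes it; necessary, not sufficient, for amphichirality


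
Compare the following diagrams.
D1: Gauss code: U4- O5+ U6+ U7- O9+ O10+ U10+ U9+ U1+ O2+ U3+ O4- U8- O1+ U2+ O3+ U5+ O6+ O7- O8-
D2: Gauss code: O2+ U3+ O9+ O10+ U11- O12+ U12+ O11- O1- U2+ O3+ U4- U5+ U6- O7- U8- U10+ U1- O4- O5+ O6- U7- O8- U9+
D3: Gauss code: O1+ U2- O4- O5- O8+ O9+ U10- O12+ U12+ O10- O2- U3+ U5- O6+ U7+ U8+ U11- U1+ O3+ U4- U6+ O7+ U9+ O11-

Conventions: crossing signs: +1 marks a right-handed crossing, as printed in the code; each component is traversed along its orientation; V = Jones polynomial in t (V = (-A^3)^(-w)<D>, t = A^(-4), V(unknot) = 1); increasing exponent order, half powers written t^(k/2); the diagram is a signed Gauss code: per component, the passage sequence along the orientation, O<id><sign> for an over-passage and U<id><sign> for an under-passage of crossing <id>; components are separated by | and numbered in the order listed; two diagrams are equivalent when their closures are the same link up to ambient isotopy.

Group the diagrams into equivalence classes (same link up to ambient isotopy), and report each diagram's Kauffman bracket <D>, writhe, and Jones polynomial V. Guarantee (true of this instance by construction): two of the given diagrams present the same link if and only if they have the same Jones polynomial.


equivalence classes: {D1} | {D2} | {D3}
D1 (bracket A^-8 - 2A^-4 + 2 - 2A^4 + 2A^8 - A^12 + A^16; 10 crossings at w = +4): V = t^-1 - 1 + 2t - 2t^2 + 2t^3 - 2t^4 + t^5
V(D2) = -t^-3 + t^-2 - t^-1 + 3 - t + t^2 - t^3  [12 crossings, <D> = -A^-12 + A^-8 - A^-4 + 3 - A^4 + A^8 - A^12, w = 0]
V(D3) = t + t^3 - t^4  (w +2, c 12, <D> = -A^-10 + A^-6 + A^2)
observation: 3 values of V(t) split the 3 diagrams


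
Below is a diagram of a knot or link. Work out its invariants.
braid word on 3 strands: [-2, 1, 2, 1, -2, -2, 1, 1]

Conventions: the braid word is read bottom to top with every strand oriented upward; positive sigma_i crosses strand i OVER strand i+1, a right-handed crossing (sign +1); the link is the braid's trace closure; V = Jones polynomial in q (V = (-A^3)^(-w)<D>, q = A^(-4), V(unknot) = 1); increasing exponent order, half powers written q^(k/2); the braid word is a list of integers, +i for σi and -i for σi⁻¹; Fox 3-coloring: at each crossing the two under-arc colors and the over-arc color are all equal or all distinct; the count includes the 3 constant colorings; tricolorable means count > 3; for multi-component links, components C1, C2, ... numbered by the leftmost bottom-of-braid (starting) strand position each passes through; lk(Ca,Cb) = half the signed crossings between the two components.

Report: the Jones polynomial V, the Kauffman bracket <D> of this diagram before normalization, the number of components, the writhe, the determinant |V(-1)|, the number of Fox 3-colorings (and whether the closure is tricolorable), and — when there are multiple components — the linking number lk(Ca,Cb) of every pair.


Jones polynomial: V(q) = q + q^3 - q^4
<D> = -A^-10 + A^-6 + A^2; writhe +2
components 1, writhe +2 (8 crossings)
3-colorings: 9 of 3^8, det 3 — tricolorable
note: the span of V is 3, forcing >= 3 crossings in any diagram


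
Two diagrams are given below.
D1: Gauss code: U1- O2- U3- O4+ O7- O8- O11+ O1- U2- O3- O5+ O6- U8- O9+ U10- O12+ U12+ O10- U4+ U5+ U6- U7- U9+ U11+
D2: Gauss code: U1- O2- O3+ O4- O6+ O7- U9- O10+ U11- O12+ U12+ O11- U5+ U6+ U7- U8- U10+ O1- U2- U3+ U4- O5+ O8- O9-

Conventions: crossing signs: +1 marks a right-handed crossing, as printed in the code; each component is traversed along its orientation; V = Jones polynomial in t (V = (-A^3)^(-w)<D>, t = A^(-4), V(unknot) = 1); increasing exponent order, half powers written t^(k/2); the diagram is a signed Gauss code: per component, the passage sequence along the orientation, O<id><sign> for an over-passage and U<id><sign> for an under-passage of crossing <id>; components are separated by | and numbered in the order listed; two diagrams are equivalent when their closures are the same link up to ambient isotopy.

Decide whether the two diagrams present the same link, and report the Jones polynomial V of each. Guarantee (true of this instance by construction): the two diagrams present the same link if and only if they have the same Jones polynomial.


same link: yes
V(D1) = -t^-4 + t^-3 + t^-1  [12 crossings, <D> = A^-2 + A^6 - A^10, w = -2]
D2 (bracket A^-2 + A^6 - A^10; 12 crossings at w = -2): V = -t^-4 + t^-3 + t^-1
note: all 2 diagrams share one V(t), hence one class


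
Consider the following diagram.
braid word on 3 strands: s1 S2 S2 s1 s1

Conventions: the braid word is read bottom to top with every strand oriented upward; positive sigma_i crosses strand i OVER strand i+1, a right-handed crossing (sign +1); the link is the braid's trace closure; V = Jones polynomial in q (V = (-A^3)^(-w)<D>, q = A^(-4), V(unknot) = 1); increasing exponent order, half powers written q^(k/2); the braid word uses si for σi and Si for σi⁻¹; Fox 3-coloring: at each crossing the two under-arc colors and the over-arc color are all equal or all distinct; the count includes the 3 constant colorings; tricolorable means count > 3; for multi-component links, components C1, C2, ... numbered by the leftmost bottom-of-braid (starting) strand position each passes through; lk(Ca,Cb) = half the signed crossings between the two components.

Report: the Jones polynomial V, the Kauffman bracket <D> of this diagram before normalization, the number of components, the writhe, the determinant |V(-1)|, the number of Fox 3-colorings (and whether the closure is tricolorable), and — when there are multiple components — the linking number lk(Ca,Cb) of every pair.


V(q) = -q^(-3/2) - 2q^(1/2) + q^(3/2) - q^(5/2) + q^(7/2)
bracket: -A^-11 + A^-7 - A^-3 + 2A + A^9, w = +1
2 components, writhe +1, over 5 crossings
lk(C1,C2) = -1
det 6, colorings 9 of 3^5 — tricolorable
observation: det 6 = |V(-1)|; divisible by 3, so tricolorable


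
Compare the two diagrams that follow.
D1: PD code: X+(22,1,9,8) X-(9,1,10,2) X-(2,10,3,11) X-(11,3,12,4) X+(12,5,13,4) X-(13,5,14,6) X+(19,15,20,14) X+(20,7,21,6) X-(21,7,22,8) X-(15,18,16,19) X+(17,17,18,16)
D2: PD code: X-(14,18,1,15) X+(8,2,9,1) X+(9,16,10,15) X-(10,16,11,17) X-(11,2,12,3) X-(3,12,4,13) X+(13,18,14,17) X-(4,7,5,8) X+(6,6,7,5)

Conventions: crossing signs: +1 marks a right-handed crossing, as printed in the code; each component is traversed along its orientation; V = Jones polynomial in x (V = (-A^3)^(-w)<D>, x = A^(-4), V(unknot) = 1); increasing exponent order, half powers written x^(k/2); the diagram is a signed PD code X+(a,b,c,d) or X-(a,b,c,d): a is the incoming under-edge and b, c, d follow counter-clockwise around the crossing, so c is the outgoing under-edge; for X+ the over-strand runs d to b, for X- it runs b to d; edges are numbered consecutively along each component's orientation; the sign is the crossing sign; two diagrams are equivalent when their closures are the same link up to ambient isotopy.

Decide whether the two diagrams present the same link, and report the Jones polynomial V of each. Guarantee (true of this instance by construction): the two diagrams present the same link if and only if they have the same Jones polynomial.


equivalent: no
D1 (bracket A^-1 + A^7; 11 crossings at w = -1): V = -x^(-5/2) - x^(-1/2)
V(D2) = -x^(-1/2) - x^(1/2)  (w -1, c 9, <D> = A^-5 + A^-1)
key observation: 2 classes among 2 diagrams; unequal V(x) rules out equality


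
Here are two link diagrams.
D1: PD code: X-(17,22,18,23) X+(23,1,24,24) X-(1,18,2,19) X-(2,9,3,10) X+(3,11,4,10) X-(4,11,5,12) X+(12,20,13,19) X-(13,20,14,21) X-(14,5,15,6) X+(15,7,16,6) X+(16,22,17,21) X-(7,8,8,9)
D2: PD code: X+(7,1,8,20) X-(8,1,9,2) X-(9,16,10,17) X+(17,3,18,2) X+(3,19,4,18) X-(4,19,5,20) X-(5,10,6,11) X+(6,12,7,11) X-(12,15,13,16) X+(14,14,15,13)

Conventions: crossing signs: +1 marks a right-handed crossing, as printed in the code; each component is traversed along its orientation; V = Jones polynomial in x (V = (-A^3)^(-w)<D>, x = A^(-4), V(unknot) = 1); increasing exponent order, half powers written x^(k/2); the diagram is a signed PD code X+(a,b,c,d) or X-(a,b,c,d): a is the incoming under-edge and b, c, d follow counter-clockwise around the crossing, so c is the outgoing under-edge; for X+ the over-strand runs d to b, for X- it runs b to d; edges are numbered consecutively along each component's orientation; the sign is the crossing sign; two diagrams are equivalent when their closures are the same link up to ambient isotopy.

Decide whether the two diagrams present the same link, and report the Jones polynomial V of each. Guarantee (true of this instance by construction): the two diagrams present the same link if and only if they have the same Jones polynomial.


same link: yes
V(D1) = 1  [12 crossings, <D> = A^-6, w = -2]
D2 (bracket 1; 10 crossings at w = 0): V = 1
note: from 12 to 10 crossings by R-moves: one link, two diagrams


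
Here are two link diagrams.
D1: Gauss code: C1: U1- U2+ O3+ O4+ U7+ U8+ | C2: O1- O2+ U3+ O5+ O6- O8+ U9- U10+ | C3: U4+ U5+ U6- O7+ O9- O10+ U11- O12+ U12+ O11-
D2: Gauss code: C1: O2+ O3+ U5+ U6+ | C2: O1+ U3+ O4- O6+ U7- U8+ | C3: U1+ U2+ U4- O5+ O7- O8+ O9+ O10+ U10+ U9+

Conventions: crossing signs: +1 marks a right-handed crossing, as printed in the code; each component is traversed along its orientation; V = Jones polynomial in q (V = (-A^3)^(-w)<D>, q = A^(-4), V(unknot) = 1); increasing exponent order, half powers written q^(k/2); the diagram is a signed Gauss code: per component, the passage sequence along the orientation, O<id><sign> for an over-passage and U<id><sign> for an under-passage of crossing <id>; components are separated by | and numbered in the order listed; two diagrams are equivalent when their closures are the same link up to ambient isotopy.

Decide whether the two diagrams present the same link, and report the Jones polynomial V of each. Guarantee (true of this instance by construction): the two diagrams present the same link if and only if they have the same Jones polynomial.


same link: yes
V(D1) = q + 2q^3 + q^5  [12 crossings, <D> = A^-8 + 2 + A^8, w = +4]
V(D2) = q + 2q^3 + q^5  [10 crossings, <D> = A^-2 + 2A^6 + A^14, w = +6]
insight: from 12 to 10 crossings by R-moves: one link, two diagrams
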